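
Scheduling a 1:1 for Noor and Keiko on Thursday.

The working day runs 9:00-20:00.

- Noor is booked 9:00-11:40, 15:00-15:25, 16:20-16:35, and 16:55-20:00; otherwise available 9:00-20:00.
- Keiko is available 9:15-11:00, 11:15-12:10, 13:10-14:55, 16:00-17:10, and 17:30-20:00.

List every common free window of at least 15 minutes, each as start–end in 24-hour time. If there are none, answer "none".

11:40–12:10, 13:10–14:55, 16:00–16:20, 16:35–16:55

Noor free within 09:00–20:00: 11:40–15:00, 15:25–16:20, 16:35–16:55.
Noor ∩ Keiko: 11:40–12:10, 13:10–14:55, 16:00–16:20, 16:35–16:55.
Windows ≥ 15 min: 11:40–12:10, 13:10–14:55, 16:00–16:20, 16:35–16:55.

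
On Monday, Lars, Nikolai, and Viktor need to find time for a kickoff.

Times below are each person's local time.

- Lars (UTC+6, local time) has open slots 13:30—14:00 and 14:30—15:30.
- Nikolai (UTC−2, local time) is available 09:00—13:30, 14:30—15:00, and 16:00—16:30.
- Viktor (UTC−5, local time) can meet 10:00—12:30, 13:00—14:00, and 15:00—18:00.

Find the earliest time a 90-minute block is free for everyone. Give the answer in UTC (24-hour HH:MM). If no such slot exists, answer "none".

none

Lars → UTC: 07:30–08:00, 08:30–09:30.
Nikolai → UTC: 11:00–15:30, 16:30–17:00, 18:00–18:30.
Viktor → UTC: 15:00–17:30, 18:00–19:00, 20:00–23:00.
Lars ∩ Nikolai: (none).
Lars ∩ Nikolai ∩ Viktor: (none).
Windows ≥ 90 min: (none).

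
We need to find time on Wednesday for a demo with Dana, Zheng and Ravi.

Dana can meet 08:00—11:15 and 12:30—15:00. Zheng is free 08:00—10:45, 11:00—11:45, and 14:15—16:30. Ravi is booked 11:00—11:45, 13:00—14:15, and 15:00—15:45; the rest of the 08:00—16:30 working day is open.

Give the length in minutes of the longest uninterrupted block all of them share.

165 minutes

Ravi free within 08:00–16:30: 08:00–11:00, 11:45–13:00, 14:15–15:00, 15:45–16:30.
Dana ∩ Zheng: 08:00–10:45, 11:00–11:15, 14:15–15:00.
Dana ∩ Zheng ∩ Ravi: 08:00–10:45, 14:15–15:00.
Common window lengths: 165, 45 min; longest is 165.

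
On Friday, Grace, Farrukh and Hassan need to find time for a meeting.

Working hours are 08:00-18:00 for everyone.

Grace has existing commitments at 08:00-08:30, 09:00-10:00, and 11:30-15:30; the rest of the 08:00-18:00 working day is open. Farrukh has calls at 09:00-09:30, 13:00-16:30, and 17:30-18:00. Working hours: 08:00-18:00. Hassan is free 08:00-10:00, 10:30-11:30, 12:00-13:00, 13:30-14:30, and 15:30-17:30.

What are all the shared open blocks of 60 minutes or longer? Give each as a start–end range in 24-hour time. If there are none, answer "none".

Grace free within 08:00–18:00: 08:30–09:00, 10:00–11:30, 15:30–18:00.
Farrukh free within 08:00–18:00: 08:00–09:00, 09:30–13:00, 16:30–17:30.
Grace ∩ Farrukh: 08:30–09:00, 10:00–11:30, 16:30–17:30.
Grace ∩ Farrukh ∩ Hassan: 08:30–09:00, 10:30–11:30, 16:30–17:30.
Windows ≥ 60 min: 10:30–11:30, 16:30–17:30.

10:30–11:30, 16:30–17:30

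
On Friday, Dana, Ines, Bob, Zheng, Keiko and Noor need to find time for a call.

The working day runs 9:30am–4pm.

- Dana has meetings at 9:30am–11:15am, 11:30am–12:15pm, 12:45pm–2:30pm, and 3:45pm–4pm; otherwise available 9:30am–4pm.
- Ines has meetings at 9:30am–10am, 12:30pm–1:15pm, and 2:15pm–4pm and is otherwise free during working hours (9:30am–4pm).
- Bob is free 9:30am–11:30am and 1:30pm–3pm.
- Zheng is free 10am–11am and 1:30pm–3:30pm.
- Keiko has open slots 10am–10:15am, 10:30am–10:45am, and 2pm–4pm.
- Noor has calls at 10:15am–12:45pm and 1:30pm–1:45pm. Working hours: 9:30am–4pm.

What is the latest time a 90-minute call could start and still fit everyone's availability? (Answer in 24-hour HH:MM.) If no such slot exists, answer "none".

Dana free within 09:30–16:00: 11:15–11:30, 12:15–12:45, 14:30–15:45.
Ines free within 09:30–16:00: 10:00–12:30, 13:15–14:15.
Noor free within 09:30–16:00: 09:30–10:15, 12:45–13:30, 13:45–16:00.
Dana ∩ Ines: 11:15–11:30, 12:15–12:30.
Dana ∩ Ines ∩ Bob: 11:15–11:30.
Dana ∩ Ines ∩ Bob ∩ Zheng: (none).
Dana ∩ Ines ∩ Bob ∩ Zheng ∩ Keiko: (none).
Dana ∩ Ines ∩ Bob ∩ Zheng ∩ Keiko ∩ Noor: (none).
Windows ≥ 90 min: (none).

none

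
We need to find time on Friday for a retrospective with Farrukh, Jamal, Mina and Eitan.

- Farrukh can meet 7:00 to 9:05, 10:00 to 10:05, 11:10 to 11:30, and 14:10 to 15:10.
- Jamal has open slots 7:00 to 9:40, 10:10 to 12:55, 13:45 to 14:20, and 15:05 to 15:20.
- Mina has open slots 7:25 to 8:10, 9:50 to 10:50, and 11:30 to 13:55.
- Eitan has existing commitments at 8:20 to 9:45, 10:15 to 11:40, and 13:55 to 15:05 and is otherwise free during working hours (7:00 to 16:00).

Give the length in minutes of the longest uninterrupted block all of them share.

45 minutes

Eitan free within 07:00–16:00: 07:00–08:20, 09:45–10:15, 11:40–13:55, 15:05–16:00.
Farrukh ∩ Jamal: 07:00–09:05, 11:10–11:30, 14:10–14:20, 15:05–15:10.
Farrukh ∩ Jamal ∩ Mina: 07:25–08:10.
Farrukh ∩ Jamal ∩ Mina ∩ Eitan: 07:25–08:10.
Single common window of 45 minutes.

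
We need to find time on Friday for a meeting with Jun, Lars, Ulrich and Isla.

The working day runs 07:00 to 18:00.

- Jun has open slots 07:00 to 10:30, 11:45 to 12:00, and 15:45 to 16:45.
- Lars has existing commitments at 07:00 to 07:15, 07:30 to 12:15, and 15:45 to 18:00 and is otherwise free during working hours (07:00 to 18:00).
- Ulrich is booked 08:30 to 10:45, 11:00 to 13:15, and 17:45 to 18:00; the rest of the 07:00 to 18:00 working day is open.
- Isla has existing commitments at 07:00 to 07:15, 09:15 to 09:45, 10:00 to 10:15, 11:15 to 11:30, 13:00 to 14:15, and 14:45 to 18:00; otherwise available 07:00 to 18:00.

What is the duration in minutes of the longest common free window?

15 minutes

Lars free within 07:00–18:00: 07:15–07:30, 12:15–15:45.
Ulrich free within 07:00–18:00: 07:00–08:30, 10:45–11:00, 13:15–17:45.
Isla free within 07:00–18:00: 07:15–09:15, 09:45–10:00, 10:15–11:15, 11:30–13:00, 14:15–14:45.
Jun ∩ Lars: 07:15–07:30.
Jun ∩ Lars ∩ Ulrich: 07:15–07:30.
Jun ∩ Lars ∩ Ulrich ∩ Isla: 07:15–07:30.
Single common window of 15 minutes.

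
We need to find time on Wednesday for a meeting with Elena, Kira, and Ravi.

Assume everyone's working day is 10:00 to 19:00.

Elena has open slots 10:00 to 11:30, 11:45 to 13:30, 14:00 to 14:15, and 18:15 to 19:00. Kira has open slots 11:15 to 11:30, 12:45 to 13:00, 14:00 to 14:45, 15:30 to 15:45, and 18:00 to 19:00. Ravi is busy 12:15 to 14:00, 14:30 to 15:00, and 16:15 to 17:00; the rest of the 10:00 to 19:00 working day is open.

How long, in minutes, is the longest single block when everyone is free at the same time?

45 minutes

Ravi free within 10:00–19:00: 10:00–12:15, 14:00–14:30, 15:00–16:15, 17:00–19:00.
Elena ∩ Kira: 11:15–11:30, 12:45–13:00, 14:00–14:15, 18:15–19:00.
Elena ∩ Kira ∩ Ravi: 11:15–11:30, 14:00–14:15, 18:15–19:00.
Common window lengths: 15, 15, 45 min; longest is 45.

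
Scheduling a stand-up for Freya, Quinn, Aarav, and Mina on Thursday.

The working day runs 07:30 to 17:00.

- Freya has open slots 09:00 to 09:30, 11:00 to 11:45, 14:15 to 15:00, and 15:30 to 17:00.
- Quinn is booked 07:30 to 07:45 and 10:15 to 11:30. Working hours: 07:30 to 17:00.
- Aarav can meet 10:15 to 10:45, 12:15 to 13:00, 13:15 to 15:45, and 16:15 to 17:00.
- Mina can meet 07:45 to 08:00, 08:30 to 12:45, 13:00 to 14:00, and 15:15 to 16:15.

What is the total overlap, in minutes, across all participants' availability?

Quinn free within 07:30–17:00: 07:45–10:15, 11:30–17:00.
Freya ∩ Quinn: 09:00–09:30, 11:30–11:45, 14:15–15:00, 15:30–17:00.
Freya ∩ Quinn ∩ Aarav: 14:15–15:00, 15:30–15:45, 16:15–17:00.
Freya ∩ Quinn ∩ Aarav ∩ Mina: 15:30–15:45.
Total common minutes: 15.

15 minutes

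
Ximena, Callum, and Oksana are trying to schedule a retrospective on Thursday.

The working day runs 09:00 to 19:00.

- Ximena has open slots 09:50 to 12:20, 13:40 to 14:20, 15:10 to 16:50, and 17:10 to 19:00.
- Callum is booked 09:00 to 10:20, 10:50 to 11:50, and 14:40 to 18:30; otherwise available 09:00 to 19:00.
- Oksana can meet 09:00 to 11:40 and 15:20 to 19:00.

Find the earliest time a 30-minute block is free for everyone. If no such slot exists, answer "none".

10:20

Callum free within 09:00–19:00: 10:20–10:50, 11:50–14:40, 18:30–19:00.
Ximena ∩ Callum: 10:20–10:50, 11:50–12:20, 13:40–14:20, 18:30–19:00.
Ximena ∩ Callum ∩ Oksana: 10:20–10:50, 18:30–19:00.
Windows ≥ 30 min: 10:20–10:50, 18:30–19:00.
Earliest such window starts at 10:20.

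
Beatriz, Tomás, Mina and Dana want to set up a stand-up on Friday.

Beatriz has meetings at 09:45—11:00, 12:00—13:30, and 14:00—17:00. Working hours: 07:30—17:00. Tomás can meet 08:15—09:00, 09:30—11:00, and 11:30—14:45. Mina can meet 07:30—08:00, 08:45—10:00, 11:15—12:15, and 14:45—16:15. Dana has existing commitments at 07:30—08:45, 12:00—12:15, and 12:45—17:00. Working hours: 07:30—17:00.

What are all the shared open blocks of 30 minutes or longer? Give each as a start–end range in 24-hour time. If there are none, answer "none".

Beatriz free within 07:30–17:00: 07:30–09:45, 11:00–12:00, 13:30–14:00.
Dana free within 07:30–17:00: 08:45–12:00, 12:15–12:45.
Beatriz ∩ Tomás: 08:15–09:00, 09:30–09:45, 11:30–12:00, 13:30–14:00.
Beatriz ∩ Tomás ∩ Mina: 08:45–09:00, 09:30–09:45, 11:30–12:00.
Beatriz ∩ Tomás ∩ Mina ∩ Dana: 08:45–09:00, 09:30–09:45, 11:30–12:00.
Windows ≥ 30 min: 11:30–12:00.

11:30–12:00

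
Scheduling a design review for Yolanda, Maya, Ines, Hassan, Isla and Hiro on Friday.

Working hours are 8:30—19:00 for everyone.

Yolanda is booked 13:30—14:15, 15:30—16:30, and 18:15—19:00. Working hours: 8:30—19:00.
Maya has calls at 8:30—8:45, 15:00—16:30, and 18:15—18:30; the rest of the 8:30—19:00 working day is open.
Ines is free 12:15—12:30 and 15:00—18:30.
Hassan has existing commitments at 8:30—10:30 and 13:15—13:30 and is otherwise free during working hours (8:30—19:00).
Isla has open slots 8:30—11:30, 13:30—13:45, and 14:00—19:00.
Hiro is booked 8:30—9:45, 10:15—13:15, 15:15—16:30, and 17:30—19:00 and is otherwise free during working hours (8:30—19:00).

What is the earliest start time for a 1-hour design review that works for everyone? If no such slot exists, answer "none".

Yolanda free within 08:30–19:00: 08:30–13:30, 14:15–15:30, 16:30–18:15.
Maya free within 08:30–19:00: 08:45–15:00, 16:30–18:15, 18:30–19:00.
Hassan free within 08:30–19:00: 10:30–13:15, 13:30–19:00.
Hiro free within 08:30–19:00: 09:45–10:15, 13:15–15:15, 16:30–17:30.
Yolanda ∩ Maya: 08:45–13:30, 14:15–15:00, 16:30–18:15.
Yolanda ∩ Maya ∩ Ines: 12:15–12:30, 16:30–18:15.
Yolanda ∩ Maya ∩ Ines ∩ Hassan: 12:15–12:30, 16:30–18:15.
Yolanda ∩ Maya ∩ Ines ∩ Hassan ∩ Isla: 16:30–18:15.
Yolanda ∩ Maya ∩ Ines ∩ Hassan ∩ Isla ∩ Hiro: 16:30–17:30.
Windows ≥ 60 min: 16:30–17:30.
Earliest such window starts at 16:30.

16:30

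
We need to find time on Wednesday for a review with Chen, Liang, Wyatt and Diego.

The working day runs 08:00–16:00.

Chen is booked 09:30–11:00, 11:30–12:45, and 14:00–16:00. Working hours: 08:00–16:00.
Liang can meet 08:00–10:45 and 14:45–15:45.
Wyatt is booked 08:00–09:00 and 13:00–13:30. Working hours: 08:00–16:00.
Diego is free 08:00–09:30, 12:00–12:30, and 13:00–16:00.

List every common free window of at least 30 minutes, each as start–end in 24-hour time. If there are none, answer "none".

Chen free within 08:00–16:00: 08:00–09:30, 11:00–11:30, 12:45–14:00.
Wyatt free within 08:00–16:00: 09:00–13:00, 13:30–16:00.
Chen ∩ Liang: 08:00–09:30.
Chen ∩ Liang ∩ Wyatt: 09:00–09:30.
Chen ∩ Liang ∩ Wyatt ∩ Diego: 09:00–09:30.
Windows ≥ 30 min: 09:00–09:30.

09:00–09:30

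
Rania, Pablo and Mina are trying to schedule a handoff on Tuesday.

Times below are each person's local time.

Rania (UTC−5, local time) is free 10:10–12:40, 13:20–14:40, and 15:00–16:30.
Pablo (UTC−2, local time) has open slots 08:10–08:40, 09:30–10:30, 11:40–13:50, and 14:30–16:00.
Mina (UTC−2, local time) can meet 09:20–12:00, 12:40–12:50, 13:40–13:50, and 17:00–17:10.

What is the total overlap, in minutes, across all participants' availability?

10 minutes

Rania → UTC: 15:10–17:40, 18:20–19:40, 20:00–21:30.
Pablo → UTC: 10:10–10:40, 11:30–12:30, 13:40–15:50, 16:30–18:00.
Mina → UTC: 11:20–14:00, 14:40–14:50, 15:40–15:50, 19:00–19:10.
Rania ∩ Pablo: 15:10–15:50, 16:30–17:40.
Rania ∩ Pablo ∩ Mina: 15:40–15:50.
Total common minutes: 10.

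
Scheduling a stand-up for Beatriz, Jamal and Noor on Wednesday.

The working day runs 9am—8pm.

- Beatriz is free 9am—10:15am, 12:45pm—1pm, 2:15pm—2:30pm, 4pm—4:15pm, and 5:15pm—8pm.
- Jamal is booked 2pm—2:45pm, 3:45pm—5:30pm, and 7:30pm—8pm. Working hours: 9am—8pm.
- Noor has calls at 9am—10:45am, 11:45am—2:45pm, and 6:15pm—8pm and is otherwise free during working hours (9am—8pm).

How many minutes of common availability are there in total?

45 minutes

Jamal free within 09:00–20:00: 09:00–14:00, 14:45–15:45, 17:30–19:30.
Noor free within 09:00–20:00: 10:45–11:45, 14:45–18:15.
Beatriz ∩ Jamal: 09:00–10:15, 12:45–13:00, 17:30–19:30.
Beatriz ∩ Jamal ∩ Noor: 17:30–18:15.
Total common minutes: 45.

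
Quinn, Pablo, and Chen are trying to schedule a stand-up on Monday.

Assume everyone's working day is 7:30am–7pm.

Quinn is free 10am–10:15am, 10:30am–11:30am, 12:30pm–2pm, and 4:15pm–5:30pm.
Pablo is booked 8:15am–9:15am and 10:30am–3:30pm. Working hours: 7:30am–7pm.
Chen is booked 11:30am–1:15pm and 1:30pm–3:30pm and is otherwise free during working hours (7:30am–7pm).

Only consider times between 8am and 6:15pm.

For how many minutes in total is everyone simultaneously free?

90 minutes

Pablo free within 07:30–19:00: 07:30–08:15, 09:15–10:30, 15:30–19:00.
Chen free within 07:30–19:00: 07:30–11:30, 13:15–13:30, 15:30–19:00.
Quinn ∩ Pablo: 10:00–10:15, 16:15–17:30.
Quinn ∩ Pablo ∩ Chen: 10:00–10:15, 16:15–17:30.
Restricted to 08:00–18:15: 10:00–10:15, 16:15–17:30.
Total common minutes: 15 + 75 = 90.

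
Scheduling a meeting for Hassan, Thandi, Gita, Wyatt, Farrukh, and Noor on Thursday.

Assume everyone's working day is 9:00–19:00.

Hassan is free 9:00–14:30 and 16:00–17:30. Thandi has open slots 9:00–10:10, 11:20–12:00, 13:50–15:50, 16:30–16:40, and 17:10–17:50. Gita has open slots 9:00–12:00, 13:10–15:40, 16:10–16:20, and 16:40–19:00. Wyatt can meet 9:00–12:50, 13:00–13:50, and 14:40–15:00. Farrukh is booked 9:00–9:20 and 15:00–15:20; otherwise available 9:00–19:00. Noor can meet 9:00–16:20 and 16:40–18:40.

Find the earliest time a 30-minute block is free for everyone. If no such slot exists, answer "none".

Farrukh free within 09:00–19:00: 09:20–15:00, 15:20–19:00.
Hassan ∩ Thandi: 09:00–10:10, 11:20–12:00, 13:50–14:30, 16:30–16:40, 17:10–17:30.
Hassan ∩ Thandi ∩ Gita: 09:00–10:10, 11:20–12:00, 13:50–14:30, 17:10–17:30.
Hassan ∩ Thandi ∩ Gita ∩ Wyatt: 09:00–10:10, 11:20–12:00.
Hassan ∩ Thandi ∩ Gita ∩ Wyatt ∩ Farrukh: 09:20–10:10, 11:20–12:00.
Hassan ∩ Thandi ∩ Gita ∩ Wyatt ∩ Farrukh ∩ Noor: 09:20–10:10, 11:20–12:00.
Windows ≥ 30 min: 09:20–10:10, 11:20–12:00.
Earliest such window starts at 09:20.

09:20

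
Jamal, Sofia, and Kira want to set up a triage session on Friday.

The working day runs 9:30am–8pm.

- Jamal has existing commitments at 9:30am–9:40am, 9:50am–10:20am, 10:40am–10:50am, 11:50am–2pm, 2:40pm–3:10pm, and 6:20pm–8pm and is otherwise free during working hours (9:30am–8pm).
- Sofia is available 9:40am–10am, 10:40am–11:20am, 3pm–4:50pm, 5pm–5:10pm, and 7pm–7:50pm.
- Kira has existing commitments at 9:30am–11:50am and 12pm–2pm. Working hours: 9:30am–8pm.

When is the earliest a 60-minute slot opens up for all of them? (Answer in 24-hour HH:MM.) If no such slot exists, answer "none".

15:10

Jamal free within 09:30–20:00: 09:40–09:50, 10:20–10:40, 10:50–11:50, 14:00–14:40, 15:10–18:20.
Kira free within 09:30–20:00: 11:50–12:00, 14:00–20:00.
Jamal ∩ Sofia: 09:40–09:50, 10:50–11:20, 15:10–16:50, 17:00–17:10.
Jamal ∩ Sofia ∩ Kira: 15:10–16:50, 17:00–17:10.
Windows ≥ 60 min: 15:10–16:50.
Earliest such window starts at 15:10.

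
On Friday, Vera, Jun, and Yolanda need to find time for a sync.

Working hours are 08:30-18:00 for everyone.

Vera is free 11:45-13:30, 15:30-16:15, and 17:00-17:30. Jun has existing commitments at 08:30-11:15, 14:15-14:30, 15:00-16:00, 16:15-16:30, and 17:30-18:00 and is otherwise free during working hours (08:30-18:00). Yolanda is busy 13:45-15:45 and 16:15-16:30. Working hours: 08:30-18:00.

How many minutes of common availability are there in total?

Jun free within 08:30–18:00: 11:15–14:15, 14:30–15:00, 16:00–16:15, 16:30–17:30.
Yolanda free within 08:30–18:00: 08:30–13:45, 15:45–16:15, 16:30–18:00.
Vera ∩ Jun: 11:45–13:30, 16:00–16:15, 17:00–17:30.
Vera ∩ Jun ∩ Yolanda: 11:45–13:30, 16:00–16:15, 17:00–17:30.
Total common minutes: 105 + 15 + 30 = 150.

150 minutes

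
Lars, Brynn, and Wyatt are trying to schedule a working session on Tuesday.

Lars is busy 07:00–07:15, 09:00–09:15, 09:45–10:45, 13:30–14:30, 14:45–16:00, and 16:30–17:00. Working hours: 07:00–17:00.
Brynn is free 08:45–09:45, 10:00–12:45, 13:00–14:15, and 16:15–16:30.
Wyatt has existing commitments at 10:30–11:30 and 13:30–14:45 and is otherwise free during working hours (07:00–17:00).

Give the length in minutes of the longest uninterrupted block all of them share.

75 minutes

Lars free within 07:00–17:00: 07:15–09:00, 09:15–09:45, 10:45–13:30, 14:30–14:45, 16:00–16:30.
Wyatt free within 07:00–17:00: 07:00–10:30, 11:30–13:30, 14:45–17:00.
Lars ∩ Brynn: 08:45–09:00, 09:15–09:45, 10:45–12:45, 13:00–13:30, 16:15–16:30.
Lars ∩ Brynn ∩ Wyatt: 08:45–09:00, 09:15–09:45, 11:30–12:45, 13:00–13:30, 16:15–16:30.
Common window lengths: 15, 30, 75, 30, 15 min; longest is 75.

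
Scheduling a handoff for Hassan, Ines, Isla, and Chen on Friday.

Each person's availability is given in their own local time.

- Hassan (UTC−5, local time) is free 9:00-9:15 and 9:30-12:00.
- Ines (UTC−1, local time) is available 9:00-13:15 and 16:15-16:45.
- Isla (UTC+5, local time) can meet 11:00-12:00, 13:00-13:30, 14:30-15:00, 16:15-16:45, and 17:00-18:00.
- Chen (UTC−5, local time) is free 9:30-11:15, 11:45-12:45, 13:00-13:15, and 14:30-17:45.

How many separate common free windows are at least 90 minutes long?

Hassan → UTC: 14:00–14:15, 14:30–17:00.
Ines → UTC: 10:00–14:15, 17:15–17:45.
Isla → UTC: 06:00–07:00, 08:00–08:30, 09:30–10:00, 11:15–11:45, 12:00–13:00.
Chen → UTC: 14:30–16:15, 16:45–17:45, 18:00–18:15, 19:30–22:45.
Hassan ∩ Ines: 14:00–14:15.
Hassan ∩ Ines ∩ Isla: (none).
Hassan ∩ Ines ∩ Isla ∩ Chen: (none).
Windows ≥ 90 min: (none).
That's 0 windows.

0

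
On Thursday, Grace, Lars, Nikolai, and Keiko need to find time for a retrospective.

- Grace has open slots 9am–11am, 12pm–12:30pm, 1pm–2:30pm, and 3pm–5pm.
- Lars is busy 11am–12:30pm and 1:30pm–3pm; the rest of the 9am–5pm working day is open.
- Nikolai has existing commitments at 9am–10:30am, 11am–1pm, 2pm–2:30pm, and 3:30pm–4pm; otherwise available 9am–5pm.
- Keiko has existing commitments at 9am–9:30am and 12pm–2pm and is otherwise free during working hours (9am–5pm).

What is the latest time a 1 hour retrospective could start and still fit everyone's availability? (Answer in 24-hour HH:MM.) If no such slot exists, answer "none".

16:00

Lars free within 09:00–17:00: 09:00–11:00, 12:30–13:30, 15:00–17:00.
Nikolai free within 09:00–17:00: 10:30–11:00, 13:00–14:00, 14:30–15:30, 16:00–17:00.
Keiko free within 09:00–17:00: 09:30–12:00, 14:00–17:00.
Grace ∩ Lars: 09:00–11:00, 13:00–13:30, 15:00–17:00.
Grace ∩ Lars ∩ Nikolai: 10:30–11:00, 13:00–13:30, 15:00–15:30, 16:00–17:00.
Grace ∩ Lars ∩ Nikolai ∩ Keiko: 10:30–11:00, 15:00–15:30, 16:00–17:00.
Windows ≥ 60 min: 16:00–17:00.
Latest start in the last window 16:00–17:00 is 17:00 − 60 min = 16:00.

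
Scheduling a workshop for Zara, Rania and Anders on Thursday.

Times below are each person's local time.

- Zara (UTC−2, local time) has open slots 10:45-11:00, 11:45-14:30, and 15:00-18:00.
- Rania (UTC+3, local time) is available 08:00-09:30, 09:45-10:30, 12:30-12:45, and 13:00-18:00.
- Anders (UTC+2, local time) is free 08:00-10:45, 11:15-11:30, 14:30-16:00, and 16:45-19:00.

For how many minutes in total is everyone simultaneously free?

45 minutes

Zara → UTC: 12:45–13:00, 13:45–16:30, 17:00–20:00.
Rania → UTC: 05:00–06:30, 06:45–07:30, 09:30–09:45, 10:00–15:00.
Anders → UTC: 06:00–08:45, 09:15–09:30, 12:30–14:00, 14:45–17:00.
Zara ∩ Rania: 12:45–13:00, 13:45–15:00.
Zara ∩ Rania ∩ Anders: 12:45–13:00, 13:45–14:00, 14:45–15:00.
Total common minutes: 15 + 15 + 15 = 45.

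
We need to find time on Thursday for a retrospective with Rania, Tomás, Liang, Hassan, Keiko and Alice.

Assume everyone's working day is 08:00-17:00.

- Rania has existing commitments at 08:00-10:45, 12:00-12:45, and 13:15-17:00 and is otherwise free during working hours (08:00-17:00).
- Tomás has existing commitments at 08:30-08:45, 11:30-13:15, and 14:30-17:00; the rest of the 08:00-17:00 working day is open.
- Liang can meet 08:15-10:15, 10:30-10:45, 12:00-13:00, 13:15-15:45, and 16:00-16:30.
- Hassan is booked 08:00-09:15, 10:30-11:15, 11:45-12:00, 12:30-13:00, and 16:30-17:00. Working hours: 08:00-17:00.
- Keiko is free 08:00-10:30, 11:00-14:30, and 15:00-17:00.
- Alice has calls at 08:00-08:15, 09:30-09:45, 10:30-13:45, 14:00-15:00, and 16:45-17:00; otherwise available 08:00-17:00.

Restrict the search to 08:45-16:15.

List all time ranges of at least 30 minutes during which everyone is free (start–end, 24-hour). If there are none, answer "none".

none

Rania free within 08:00–17:00: 10:45–12:00, 12:45–13:15.
Tomás free within 08:00–17:00: 08:00–08:30, 08:45–11:30, 13:15–14:30.
Hassan free within 08:00–17:00: 09:15–10:30, 11:15–11:45, 12:00–12:30, 13:00–16:30.
Alice free within 08:00–17:00: 08:15–09:30, 09:45–10:30, 13:45–14:00, 15:00–16:45.
Rania ∩ Tomás: 10:45–11:30.
Rania ∩ Tomás ∩ Liang: (none).
Rania ∩ Tomás ∩ Liang ∩ Hassan: (none).
Rania ∩ Tomás ∩ Liang ∩ Hassan ∩ Keiko: (none).
Rania ∩ Tomás ∩ Liang ∩ Hassan ∩ Keiko ∩ Alice: (none).
Restricted to 08:45–16:15: (none).
Windows ≥ 30 min: (none).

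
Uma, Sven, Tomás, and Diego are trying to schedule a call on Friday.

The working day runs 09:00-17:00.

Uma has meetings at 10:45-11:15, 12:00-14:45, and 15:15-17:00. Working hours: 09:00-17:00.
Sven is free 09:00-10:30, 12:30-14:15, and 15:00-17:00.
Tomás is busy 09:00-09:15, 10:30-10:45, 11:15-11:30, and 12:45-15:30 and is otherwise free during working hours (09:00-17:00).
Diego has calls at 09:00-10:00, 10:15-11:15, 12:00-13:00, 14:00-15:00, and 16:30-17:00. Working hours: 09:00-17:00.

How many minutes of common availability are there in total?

Uma free within 09:00–17:00: 09:00–10:45, 11:15–12:00, 14:45–15:15.
Tomás free within 09:00–17:00: 09:15–10:30, 10:45–11:15, 11:30–12:45, 15:30–17:00.
Diego free within 09:00–17:00: 10:00–10:15, 11:15–12:00, 13:00–14:00, 15:00–16:30.
Uma ∩ Sven: 09:00–10:30, 15:00–15:15.
Uma ∩ Sven ∩ Tomás: 09:15–10:30.
Uma ∩ Sven ∩ Tomás ∩ Diego: 10:00–10:15.
Total common minutes: 15.

15 minutes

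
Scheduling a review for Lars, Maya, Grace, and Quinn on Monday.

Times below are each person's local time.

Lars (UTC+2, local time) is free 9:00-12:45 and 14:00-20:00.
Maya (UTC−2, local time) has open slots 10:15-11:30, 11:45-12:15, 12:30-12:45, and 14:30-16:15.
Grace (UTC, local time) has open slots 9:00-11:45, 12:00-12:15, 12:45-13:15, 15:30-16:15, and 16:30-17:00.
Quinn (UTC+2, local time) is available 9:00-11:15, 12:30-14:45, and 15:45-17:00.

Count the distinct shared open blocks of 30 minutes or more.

0

Lars → UTC: 07:00–10:45, 12:00–18:00.
Maya → UTC: 12:15–13:30, 13:45–14:15, 14:30–14:45, 16:30–18:15.
Grace → UTC: 09:00–11:45, 12:00–12:15, 12:45–13:15, 15:30–16:15, 16:30–17:00.
Quinn → UTC: 07:00–09:15, 10:30–12:45, 13:45–15:00.
Lars ∩ Maya: 12:15–13:30, 13:45–14:15, 14:30–14:45, 16:30–18:00.
Lars ∩ Maya ∩ Grace: 12:45–13:15, 16:30–17:00.
Lars ∩ Maya ∩ Grace ∩ Quinn: (none).
Windows ≥ 30 min: (none).
That's 0 windows.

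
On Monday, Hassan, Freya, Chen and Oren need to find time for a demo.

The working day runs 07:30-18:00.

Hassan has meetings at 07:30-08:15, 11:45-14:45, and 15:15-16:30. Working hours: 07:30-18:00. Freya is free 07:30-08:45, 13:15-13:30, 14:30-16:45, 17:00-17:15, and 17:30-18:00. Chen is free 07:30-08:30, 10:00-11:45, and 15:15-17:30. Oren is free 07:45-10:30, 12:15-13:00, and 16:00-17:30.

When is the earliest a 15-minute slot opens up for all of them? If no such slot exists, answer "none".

08:15

Hassan free within 07:30–18:00: 08:15–11:45, 14:45–15:15, 16:30–18:00.
Hassan ∩ Freya: 08:15–08:45, 14:45–15:15, 16:30–16:45, 17:00–17:15, 17:30–18:00.
Hassan ∩ Freya ∩ Chen: 08:15–08:30, 16:30–16:45, 17:00–17:15.
Hassan ∩ Freya ∩ Chen ∩ Oren: 08:15–08:30, 16:30–16:45, 17:00–17:15.
Windows ≥ 15 min: 08:15–08:30, 16:30–16:45, 17:00–17:15.
Earliest such window starts at 08:15.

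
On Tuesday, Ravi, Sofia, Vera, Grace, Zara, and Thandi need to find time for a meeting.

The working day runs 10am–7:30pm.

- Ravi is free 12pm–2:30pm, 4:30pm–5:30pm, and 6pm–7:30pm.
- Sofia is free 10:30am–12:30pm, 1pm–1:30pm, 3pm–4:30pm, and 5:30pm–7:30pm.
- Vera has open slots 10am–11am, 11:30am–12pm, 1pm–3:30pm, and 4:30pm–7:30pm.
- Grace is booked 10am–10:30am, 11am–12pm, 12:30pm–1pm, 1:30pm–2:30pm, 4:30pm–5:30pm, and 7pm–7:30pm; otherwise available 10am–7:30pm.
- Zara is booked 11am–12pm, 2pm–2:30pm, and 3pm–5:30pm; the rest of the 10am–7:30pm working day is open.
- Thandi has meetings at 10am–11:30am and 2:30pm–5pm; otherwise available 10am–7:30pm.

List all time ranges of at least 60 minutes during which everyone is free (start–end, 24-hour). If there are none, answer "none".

18:00–19:00

Grace free within 10:00–19:30: 10:30–11:00, 12:00–12:30, 13:00–13:30, 14:30–16:30, 17:30–19:00.
Zara free within 10:00–19:30: 10:00–11:00, 12:00–14:00, 14:30–15:00, 17:30–19:30.
Thandi free within 10:00–19:30: 11:30–14:30, 17:00–19:30.
Ravi ∩ Sofia: 12:00–12:30, 13:00–13:30, 18:00–19:30.
Ravi ∩ Sofia ∩ Vera: 13:00–13:30, 18:00–19:30.
Ravi ∩ Sofia ∩ Vera ∩ Grace: 13:00–13:30, 18:00–19:00.
Ravi ∩ Sofia ∩ Vera ∩ Grace ∩ Zara: 13:00–13:30, 18:00–19:00.
Ravi ∩ Sofia ∩ Vera ∩ Grace ∩ Zara ∩ Thandi: 13:00–13:30, 18:00–19:00.
Windows ≥ 60 min: 18:00–19:00.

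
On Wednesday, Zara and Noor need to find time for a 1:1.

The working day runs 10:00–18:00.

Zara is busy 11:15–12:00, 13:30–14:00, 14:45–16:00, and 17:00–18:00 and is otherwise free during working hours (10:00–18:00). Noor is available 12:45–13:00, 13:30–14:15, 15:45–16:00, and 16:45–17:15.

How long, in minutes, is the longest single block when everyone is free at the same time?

Zara free within 10:00–18:00: 10:00–11:15, 12:00–13:30, 14:00–14:45, 16:00–17:00.
Zara ∩ Noor: 12:45–13:00, 14:00–14:15, 16:45–17:00.
Common window lengths: 15, 15, 15 min; longest is 15.

15 minutes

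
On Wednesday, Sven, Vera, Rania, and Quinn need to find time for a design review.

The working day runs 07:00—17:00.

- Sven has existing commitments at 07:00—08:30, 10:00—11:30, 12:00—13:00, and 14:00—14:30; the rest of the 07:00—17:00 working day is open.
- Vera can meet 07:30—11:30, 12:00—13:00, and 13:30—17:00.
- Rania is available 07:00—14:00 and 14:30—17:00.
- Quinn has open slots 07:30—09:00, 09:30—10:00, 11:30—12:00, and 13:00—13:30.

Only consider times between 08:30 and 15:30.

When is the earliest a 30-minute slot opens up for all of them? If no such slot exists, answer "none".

08:30

Sven free within 07:00–17:00: 08:30–10:00, 11:30–12:00, 13:00–14:00, 14:30–17:00.
Sven ∩ Vera: 08:30–10:00, 13:30–14:00, 14:30–17:00.
Sven ∩ Vera ∩ Rania: 08:30–10:00, 13:30–14:00, 14:30–17:00.
Sven ∩ Vera ∩ Rania ∩ Quinn: 08:30–09:00, 09:30–10:00.
Restricted to 08:30–15:30: 08:30–09:00, 09:30–10:00.
Windows ≥ 30 min: 08:30–09:00, 09:30–10:00.
Earliest such window starts at 08:30.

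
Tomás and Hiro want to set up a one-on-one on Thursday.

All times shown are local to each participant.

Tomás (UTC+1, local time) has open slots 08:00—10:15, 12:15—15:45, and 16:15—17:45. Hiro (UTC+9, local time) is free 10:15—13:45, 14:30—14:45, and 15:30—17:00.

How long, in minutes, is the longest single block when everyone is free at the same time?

60 minutes

Tomás → UTC: 07:00–09:15, 11:15–14:45, 15:15–16:45.
Hiro → UTC: 01:15–04:45, 05:30–05:45, 06:30–08:00.
Tomás ∩ Hiro: 07:00–08:00.
Single common window of 60 minutes.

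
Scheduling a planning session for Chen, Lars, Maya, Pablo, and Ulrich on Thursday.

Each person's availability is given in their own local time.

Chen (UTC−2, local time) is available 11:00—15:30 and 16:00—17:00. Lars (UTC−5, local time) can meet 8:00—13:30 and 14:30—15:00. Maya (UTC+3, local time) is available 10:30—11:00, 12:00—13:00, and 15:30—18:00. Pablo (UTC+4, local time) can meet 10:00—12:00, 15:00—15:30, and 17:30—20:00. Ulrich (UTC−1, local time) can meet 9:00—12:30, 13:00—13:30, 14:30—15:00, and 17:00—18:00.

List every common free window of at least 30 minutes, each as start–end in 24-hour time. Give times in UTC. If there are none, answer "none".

14:00–14:30

Chen → UTC: 13:00–17:30, 18:00–19:00.
Lars → UTC: 13:00–18:30, 19:30–20:00.
Maya → UTC: 07:30–08:00, 09:00–10:00, 12:30–15:00.
Pablo → UTC: 06:00–08:00, 11:00–11:30, 13:30–16:00.
Ulrich → UTC: 10:00–13:30, 14:00–14:30, 15:30–16:00, 18:00–19:00.
Chen ∩ Lars: 13:00–17:30, 18:00–18:30.
Chen ∩ Lars ∩ Maya: 13:00–15:00.
Chen ∩ Lars ∩ Maya ∩ Pablo: 13:30–15:00.
Chen ∩ Lars ∩ Maya ∩ Pablo ∩ Ulrich: 14:00–14:30.
Windows ≥ 30 min: 14:00–14:30.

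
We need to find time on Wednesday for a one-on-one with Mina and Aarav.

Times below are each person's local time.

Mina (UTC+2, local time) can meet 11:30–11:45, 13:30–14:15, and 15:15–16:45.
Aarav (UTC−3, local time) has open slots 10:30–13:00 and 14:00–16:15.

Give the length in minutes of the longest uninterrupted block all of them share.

Mina → UTC: 09:30–09:45, 11:30–12:15, 13:15–14:45.
Aarav → UTC: 13:30–16:00, 17:00–19:15.
Mina ∩ Aarav: 13:30–14:45.
Single common window of 75 minutes.

75 minutes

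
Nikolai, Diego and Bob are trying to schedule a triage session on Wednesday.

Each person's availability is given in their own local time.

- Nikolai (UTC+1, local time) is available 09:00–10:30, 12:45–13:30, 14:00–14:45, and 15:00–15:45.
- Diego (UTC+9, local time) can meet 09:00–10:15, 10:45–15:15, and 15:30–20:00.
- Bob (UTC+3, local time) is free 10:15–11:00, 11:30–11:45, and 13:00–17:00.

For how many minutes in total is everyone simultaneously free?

15 minutes

Nikolai → UTC: 08:00–09:30, 11:45–12:30, 13:00–13:45, 14:00–14:45.
Diego → UTC: 00:00–01:15, 01:45–06:15, 06:30–11:00.
Bob → UTC: 07:15–08:00, 08:30–08:45, 10:00–14:00.
Nikolai ∩ Diego: 08:00–09:30.
Nikolai ∩ Diego ∩ Bob: 08:30–08:45.
Total common minutes: 15.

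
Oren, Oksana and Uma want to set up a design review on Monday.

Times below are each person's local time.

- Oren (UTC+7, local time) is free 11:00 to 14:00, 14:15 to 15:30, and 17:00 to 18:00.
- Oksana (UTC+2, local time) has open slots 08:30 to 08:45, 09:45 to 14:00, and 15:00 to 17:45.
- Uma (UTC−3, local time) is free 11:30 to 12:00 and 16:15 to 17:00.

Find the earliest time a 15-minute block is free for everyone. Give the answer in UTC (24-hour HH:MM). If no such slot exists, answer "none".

Oren → UTC: 04:00–07:00, 07:15–08:30, 10:00–11:00.
Oksana → UTC: 06:30–06:45, 07:45–12:00, 13:00–15:45.
Uma → UTC: 14:30–15:00, 19:15–20:00.
Oren ∩ Oksana: 06:30–06:45, 07:45–08:30, 10:00–11:00.
Oren ∩ Oksana ∩ Uma: (none).
Windows ≥ 15 min: (none).

none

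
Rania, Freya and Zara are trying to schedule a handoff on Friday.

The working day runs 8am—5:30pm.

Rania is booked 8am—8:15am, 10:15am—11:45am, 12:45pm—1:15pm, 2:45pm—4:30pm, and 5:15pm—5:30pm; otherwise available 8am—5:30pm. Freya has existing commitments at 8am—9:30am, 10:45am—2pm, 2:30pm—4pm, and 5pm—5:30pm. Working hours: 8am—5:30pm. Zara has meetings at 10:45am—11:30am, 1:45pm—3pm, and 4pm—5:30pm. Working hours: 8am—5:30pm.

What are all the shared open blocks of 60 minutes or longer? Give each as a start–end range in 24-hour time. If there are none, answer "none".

Rania free within 08:00–17:30: 08:15–10:15, 11:45–12:45, 13:15–14:45, 16:30–17:15.
Freya free within 08:00–17:30: 09:30–10:45, 14:00–14:30, 16:00–17:00.
Zara free within 08:00–17:30: 08:00–10:45, 11:30–13:45, 15:00–16:00.
Rania ∩ Freya: 09:30–10:15, 14:00–14:30, 16:30–17:00.
Rania ∩ Freya ∩ Zara: 09:30–10:15.
Windows ≥ 60 min: (none).

none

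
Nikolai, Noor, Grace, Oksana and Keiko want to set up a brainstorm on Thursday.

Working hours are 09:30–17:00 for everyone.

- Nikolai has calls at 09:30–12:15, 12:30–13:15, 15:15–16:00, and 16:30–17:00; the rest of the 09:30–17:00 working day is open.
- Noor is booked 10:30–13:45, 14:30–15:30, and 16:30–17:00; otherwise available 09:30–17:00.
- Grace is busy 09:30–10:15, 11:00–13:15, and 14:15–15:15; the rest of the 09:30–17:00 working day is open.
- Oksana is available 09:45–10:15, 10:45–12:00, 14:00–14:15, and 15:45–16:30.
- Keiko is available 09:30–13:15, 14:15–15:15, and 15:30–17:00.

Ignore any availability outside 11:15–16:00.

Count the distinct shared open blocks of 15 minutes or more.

Nikolai free within 09:30–17:00: 12:15–12:30, 13:15–15:15, 16:00–16:30.
Noor free within 09:30–17:00: 09:30–10:30, 13:45–14:30, 15:30–16:30.
Grace free within 09:30–17:00: 10:15–11:00, 13:15–14:15, 15:15–17:00.
Nikolai ∩ Noor: 13:45–14:30, 16:00–16:30.
Nikolai ∩ Noor ∩ Grace: 13:45–14:15, 16:00–16:30.
Nikolai ∩ Noor ∩ Grace ∩ Oksana: 14:00–14:15, 16:00–16:30.
Nikolai ∩ Noor ∩ Grace ∩ Oksana ∩ Keiko: 16:00–16:30.
Restricted to 11:15–16:00: (none).
Windows ≥ 15 min: (none).
That's 0 windows.

0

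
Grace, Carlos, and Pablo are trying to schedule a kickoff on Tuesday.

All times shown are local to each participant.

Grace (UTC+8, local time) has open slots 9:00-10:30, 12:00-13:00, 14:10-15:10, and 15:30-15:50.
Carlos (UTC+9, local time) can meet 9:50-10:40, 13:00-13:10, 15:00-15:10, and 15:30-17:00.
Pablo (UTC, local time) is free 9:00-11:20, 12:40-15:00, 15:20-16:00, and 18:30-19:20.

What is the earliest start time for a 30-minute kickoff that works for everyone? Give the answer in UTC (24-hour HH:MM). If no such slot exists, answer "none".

Grace → UTC: 01:00–02:30, 04:00–05:00, 06:10–07:10, 07:30–07:50.
Carlos → UTC: 00:50–01:40, 04:00–04:10, 06:00–06:10, 06:30–08:00.
Pablo → UTC: 09:00–11:20, 12:40–15:00, 15:20–16:00, 18:30–19:20.
Grace ∩ Carlos: 01:00–01:40, 04:00–04:10, 06:30–07:10, 07:30–07:50.
Grace ∩ Carlos ∩ Pablo: (none).
Windows ≥ 30 min: (none).

none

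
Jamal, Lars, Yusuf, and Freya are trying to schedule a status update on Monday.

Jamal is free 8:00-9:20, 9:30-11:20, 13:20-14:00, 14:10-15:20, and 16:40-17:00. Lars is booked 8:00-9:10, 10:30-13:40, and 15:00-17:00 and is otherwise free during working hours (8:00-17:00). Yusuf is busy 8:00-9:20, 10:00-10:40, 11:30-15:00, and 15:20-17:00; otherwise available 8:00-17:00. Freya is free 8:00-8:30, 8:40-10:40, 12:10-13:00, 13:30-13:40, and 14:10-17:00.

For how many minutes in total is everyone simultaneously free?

30 minutes

Lars free within 08:00–17:00: 09:10–10:30, 13:40–15:00.
Yusuf free within 08:00–17:00: 09:20–10:00, 10:40–11:30, 15:00–15:20.
Jamal ∩ Lars: 09:10–09:20, 09:30–10:30, 13:40–14:00, 14:10–15:00.
Jamal ∩ Lars ∩ Yusuf: 09:30–10:00.
Jamal ∩ Lars ∩ Yusuf ∩ Freya: 09:30–10:00.
Total common minutes: 30.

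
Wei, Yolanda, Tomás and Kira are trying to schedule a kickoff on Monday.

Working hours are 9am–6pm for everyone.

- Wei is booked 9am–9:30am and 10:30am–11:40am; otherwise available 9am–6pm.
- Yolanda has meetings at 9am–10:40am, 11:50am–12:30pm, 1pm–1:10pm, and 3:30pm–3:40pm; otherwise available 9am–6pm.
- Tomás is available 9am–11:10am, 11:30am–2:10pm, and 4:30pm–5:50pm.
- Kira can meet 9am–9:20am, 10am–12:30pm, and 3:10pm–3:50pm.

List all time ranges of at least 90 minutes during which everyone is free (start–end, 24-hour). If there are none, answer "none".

Wei free within 09:00–18:00: 09:30–10:30, 11:40–18:00.
Yolanda free within 09:00–18:00: 10:40–11:50, 12:30–13:00, 13:10–15:30, 15:40–18:00.
Wei ∩ Yolanda: 11:40–11:50, 12:30–13:00, 13:10–15:30, 15:40–18:00.
Wei ∩ Yolanda ∩ Tomás: 11:40–11:50, 12:30–13:00, 13:10–14:10, 16:30–17:50.
Wei ∩ Yolanda ∩ Tomás ∩ Kira: 11:40–11:50.
Windows ≥ 90 min: (none).

none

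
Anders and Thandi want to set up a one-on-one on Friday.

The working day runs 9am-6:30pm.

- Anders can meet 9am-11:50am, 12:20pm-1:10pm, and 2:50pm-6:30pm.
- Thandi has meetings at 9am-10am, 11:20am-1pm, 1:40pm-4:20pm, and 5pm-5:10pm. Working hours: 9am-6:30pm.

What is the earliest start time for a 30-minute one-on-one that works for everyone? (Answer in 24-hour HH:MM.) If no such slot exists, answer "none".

Thandi free within 09:00–18:30: 10:00–11:20, 13:00–13:40, 16:20–17:00, 17:10–18:30.
Anders ∩ Thandi: 10:00–11:20, 13:00–13:10, 16:20–17:00, 17:10–18:30.
Windows ≥ 30 min: 10:00–11:20, 16:20–17:00, 17:10–18:30.
Earliest such window starts at 10:00.

10:00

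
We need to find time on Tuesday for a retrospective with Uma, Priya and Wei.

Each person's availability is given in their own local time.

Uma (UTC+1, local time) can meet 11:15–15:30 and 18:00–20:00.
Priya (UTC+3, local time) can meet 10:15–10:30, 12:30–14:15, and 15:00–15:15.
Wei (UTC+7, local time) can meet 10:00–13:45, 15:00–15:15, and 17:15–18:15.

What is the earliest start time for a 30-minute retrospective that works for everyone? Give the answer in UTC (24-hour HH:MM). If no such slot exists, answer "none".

10:15

Uma → UTC: 10:15–14:30, 17:00–19:00.
Priya → UTC: 07:15–07:30, 09:30–11:15, 12:00–12:15.
Wei → UTC: 03:00–06:45, 08:00–08:15, 10:15–11:15.
Uma ∩ Priya: 10:15–11:15, 12:00–12:15.
Uma ∩ Priya ∩ Wei: 10:15–11:15.
Windows ≥ 30 min: 10:15–11:15.
Earliest such window starts at 10:15.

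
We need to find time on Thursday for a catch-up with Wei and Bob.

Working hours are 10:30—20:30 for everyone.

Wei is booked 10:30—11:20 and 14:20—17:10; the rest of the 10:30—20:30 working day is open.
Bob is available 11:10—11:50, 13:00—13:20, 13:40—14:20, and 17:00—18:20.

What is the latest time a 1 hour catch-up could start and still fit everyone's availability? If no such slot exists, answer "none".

17:20

Wei free within 10:30–20:30: 11:20–14:20, 17:10–20:30.
Wei ∩ Bob: 11:20–11:50, 13:00–13:20, 13:40–14:20, 17:10–18:20.
Windows ≥ 60 min: 17:10–18:20.
Latest start in the last window 17:10–18:20 is 18:20 − 60 min = 17:20.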